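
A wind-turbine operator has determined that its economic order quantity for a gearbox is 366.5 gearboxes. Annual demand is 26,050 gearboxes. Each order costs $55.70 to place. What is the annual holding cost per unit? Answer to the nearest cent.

Squaring Q* = √(2DS/H) gives Q*² = 2DS/H.
From Q* = √(2DS/H): H = 2DS / Q*² = 2 × 26,050 × 55.7 / 366.5² = 21.6045.

H ≈ $21.60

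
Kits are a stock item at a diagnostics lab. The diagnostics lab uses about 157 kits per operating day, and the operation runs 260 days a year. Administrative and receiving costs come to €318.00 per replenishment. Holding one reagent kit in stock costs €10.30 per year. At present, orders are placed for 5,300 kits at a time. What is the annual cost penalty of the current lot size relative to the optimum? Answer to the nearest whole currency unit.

Extra cost ≈ €13,392 per year

Annual demand D = 157 × 260 = 40,820.
EOQ = √(2DS/H) = √(2 × 40,820 × 318 / 10.3) ≈ 1587.62.
Cost at Q* = (D/Q*)S + (Q*/2)H = √(2DSH) ≈ €16,352.48.
Cost at Q = 5,300: (40,820/5,300)×318 + (5,300/2)×10.3 = €2,449.20 + €27,295.00 = €29,744.20.
Excess = €29,744.20 − €16,352.48 = €13,391.72.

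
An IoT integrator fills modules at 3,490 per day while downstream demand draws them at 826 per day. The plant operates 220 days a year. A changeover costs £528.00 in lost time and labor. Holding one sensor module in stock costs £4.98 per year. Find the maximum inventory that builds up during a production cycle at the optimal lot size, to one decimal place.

Annual demand D = 826 × 220 = 181,720.
Production build-up factor (1 − d/p) = 1 − 826/3,490 = 0.7633.
Q* = √(2DS / (H(1 − d/p))) = √(2 × 181,720 × 528 / (4.98 × 0.7633)).
= √(191,896,320 / 3.8014) ≈ 7105.003.
Maximum inventory = Q*(1 − d/p) = 7105.003 × 0.7633 ≈ 5423.418.

I_max ≈ 5,423.4 modules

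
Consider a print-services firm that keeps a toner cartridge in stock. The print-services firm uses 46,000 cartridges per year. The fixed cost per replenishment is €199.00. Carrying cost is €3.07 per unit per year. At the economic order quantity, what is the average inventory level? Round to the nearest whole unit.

The optimal lot size = √(2DS/H) = √(2 × 46,000 × 199 / 3.07) ≈ 2442.03.
Average inventory = Q*/2 ≈ 2442.03 / 2 = 1221.016.

Average inventory ≈ 1,221 cartridges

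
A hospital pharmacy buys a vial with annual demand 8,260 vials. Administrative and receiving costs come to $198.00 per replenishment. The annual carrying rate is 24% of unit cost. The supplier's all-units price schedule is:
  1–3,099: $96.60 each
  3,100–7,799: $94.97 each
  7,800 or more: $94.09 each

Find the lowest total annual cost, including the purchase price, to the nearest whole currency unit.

Holding cost per unit per year at price C is H = 0.24·C.
Candidates are each tier's EOQ (if it falls in that tier) and each price-break quantity.
EOQ at $96.60 = 375.6 (feasible in tier 1): TC = 8,260×$96.60 + (8,260/375.6)×198 + (375.6/2)×0.24×$96.60 = $806,624.27.
EOQ at $94.97 = 378.8 < 3100, so use break Q=3100: TC = 8,260×$94.97 + (8,260/3100.0)×198 + (3100.0/2)×0.24×$94.97 = $820,308.61.
EOQ at $94.09 = 380.6 < 7800, so use break Q=7800: TC = 8,260×$94.09 + (8,260/7800.0)×198 + (7800.0/2)×0.24×$94.09 = $865,461.32.
Lowest total cost among the candidates is at Q = 375.6.

TC* ≈ $806,624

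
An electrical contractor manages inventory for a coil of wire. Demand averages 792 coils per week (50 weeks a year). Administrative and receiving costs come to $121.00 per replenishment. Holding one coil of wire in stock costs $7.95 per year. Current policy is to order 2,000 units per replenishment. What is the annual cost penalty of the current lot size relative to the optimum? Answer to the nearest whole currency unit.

Annual demand D = 792 × 50 = 39,600.
EOQ = √(2DS/H) = √(2 × 39,600 × 121 / 7.95) ≈ 1097.92.
Cost at Q* = (D/Q*)S + (Q*/2)H = √(2DSH) ≈ $8,728.48.
Cost at Q = 2,000: (39,600/2,000)×121 + (2,000/2)×7.95 = $2,395.80 + $7,950.00 = $10,345.80.
Excess = $10,345.80 − $8,728.48 = $1,617.32.

Extra cost ≈ $1,617 per year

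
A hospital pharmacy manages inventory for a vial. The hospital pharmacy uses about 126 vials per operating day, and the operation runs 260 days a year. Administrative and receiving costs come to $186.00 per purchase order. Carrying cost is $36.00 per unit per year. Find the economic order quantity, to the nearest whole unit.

Q* ≈ 582 vials

Annual demand D = 126 × 260 = 32,760.
EOQ = √(2DS / H) = √(2 × 32,760 × 186 / 36).
= √(12,186,720 / 36) = √338,520 ≈ 581.825.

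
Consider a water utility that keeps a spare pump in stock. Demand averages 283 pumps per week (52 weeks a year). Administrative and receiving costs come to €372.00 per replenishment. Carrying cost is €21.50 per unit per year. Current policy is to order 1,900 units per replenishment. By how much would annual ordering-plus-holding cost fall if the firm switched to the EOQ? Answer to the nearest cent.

Extra cost ≈ €7,963.58 per year

Annual demand D = 283 × 52 = 14,716.
EOQ = √(2DS/H) = √(2 × 14,716 × 372 / 21.5) ≈ 713.61.
Cost at Q* = (D/Q*)S + (Q*/2)H = √(2DSH) ≈ €15,342.66.
Cost at Q = 1,900: (14,716/1,900)×372 + (1,900/2)×21.5 = €2,881.24 + €20,425.00 = €23,306.24.
Excess = €23,306.24 − €15,342.66 = €7,963.58.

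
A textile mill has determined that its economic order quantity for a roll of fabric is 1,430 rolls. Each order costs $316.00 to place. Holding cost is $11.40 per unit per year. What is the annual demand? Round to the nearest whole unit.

Invert the EOQ relation Q*² = 2DS/H.
From Q* = √(2DS/H): D = Q*²H / (2S) = 1,430² × 11.4 / (2 × 316) = 36885.854.

D ≈ 36,886 rolls per year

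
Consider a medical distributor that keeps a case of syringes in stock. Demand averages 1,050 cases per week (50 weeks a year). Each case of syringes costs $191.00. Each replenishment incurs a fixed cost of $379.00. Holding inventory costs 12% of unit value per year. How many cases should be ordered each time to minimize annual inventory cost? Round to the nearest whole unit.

Q* ≈ 1,318 cases

Annual demand D = 1,050 × 50 = 52,500.
Holding cost H = 0.12 × $191.00 = $22.9200 per unit per year.
EOQ = √(2DS / H) = √(2 × 52,500 × 379 / 22.92).
= √(39,795,000 / 22.92) = √1,736,256.5445 ≈ 1317.671.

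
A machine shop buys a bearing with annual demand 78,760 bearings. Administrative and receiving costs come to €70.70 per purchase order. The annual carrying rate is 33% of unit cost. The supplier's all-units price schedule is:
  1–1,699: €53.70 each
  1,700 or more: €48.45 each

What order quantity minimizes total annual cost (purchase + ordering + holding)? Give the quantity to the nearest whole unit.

Holding cost per unit per year at price C is H = 0.33·C.
For each price level, check whether its EOQ is feasible; otherwise the best quantity at that price is the breakpoint.
EOQ at €53.70 = 792.7 (feasible in tier 1): TC = 78,760×€53.70 + (78,760/792.7)×70.7 + (792.7/2)×0.33×€53.70 = €4,243,460.23.
EOQ at €48.45 = 834.6 < 1700, so use break Q=1700: TC = 78,760×€48.45 + (78,760/1700.0)×70.7 + (1700.0/2)×0.33×€48.45 = €3,832,787.71.
Lowest total cost is €3,832,787.71 at Q = 1700.0.

Q* ≈ 1,700 bearings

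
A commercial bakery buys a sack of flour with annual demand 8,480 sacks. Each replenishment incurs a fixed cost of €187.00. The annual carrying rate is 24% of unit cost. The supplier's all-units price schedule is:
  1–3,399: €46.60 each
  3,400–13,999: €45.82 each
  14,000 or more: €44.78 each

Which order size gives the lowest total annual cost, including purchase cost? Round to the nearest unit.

Q* ≈ 533 sacks

Holding cost per unit per year at price C is H = 0.24·C.
For each price level, check whether its EOQ is feasible; otherwise the best quantity at that price is the breakpoint.
EOQ at €46.60 = 532.5 (feasible in tier 1): TC = 8,480×€46.60 + (8,480/532.5)×187 + (532.5/2)×0.24×€46.60 = €401,123.69.
EOQ at €45.82 = 537.0 < 3400, so use break Q=3400: TC = 8,480×€45.82 + (8,480/3400.0)×187 + (3400.0/2)×0.24×€45.82 = €407,714.56.
EOQ at €44.78 = 543.2 < 14000, so use break Q=14000: TC = 8,480×€44.78 + (8,480/14000.0)×187 + (14000.0/2)×0.24×€44.78 = €455,078.07.
Lowest total cost is €401,123.69 at Q = 532.5.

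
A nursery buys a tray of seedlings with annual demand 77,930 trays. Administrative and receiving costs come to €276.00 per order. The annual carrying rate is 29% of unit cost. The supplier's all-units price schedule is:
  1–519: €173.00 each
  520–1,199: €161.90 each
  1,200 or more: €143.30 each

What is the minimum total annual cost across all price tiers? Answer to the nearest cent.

Holding cost per unit per year at price C is H = 0.29·C.
Candidates are each tier's EOQ (if it falls in that tier) and each price-break quantity.
Tier 1 (€173.00): EOQ = 926.0 exceeds tier's upper bound 519, so this tier is dominated.
EOQ at €161.90 = 957.2 (feasible in tier 2): TC = 77,930×€161.90 + (77,930/957.2)×276 + (957.2/2)×0.29×€161.90 = €12,661,808.16.
EOQ at €143.30 = 1017.4 < 1200, so use break Q=1200: TC = 77,930×€143.30 + (77,930/1200.0)×276 + (1200.0/2)×0.29×€143.30 = €11,210,227.10.
Lowest total cost among the candidates is at Q = 1200.0.

TC* ≈ €11,210,227.10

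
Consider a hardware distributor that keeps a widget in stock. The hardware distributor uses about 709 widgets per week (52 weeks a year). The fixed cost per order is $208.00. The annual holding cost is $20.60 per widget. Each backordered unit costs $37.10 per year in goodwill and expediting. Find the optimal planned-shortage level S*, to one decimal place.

S* ≈ 384.2 widgets

Annual demand D = 709 × 52 = 36,868.
With planned backorders, Q* = √(2DS/H) · √((H+B)/B).
√(2DS/H) = √(2 × 36,868 × 208 / 20.6) = 862.855.
√((H+B)/B) = √((20.6+37.1)/37.1) = 1.2471.
Q* ≈ 1076.066.
S* = Q* · H/(H+B) = 1076.066 × 20.6/57.7 ≈ 384.176.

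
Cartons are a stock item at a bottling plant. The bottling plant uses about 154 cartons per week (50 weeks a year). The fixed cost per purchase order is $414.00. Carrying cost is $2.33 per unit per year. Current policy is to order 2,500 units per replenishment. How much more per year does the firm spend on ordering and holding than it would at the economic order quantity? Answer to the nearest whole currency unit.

Annual demand D = 154 × 50 = 7,700.
EOQ = √(2DS/H) = √(2 × 7,700 × 414 / 2.33) ≈ 1654.18.
Cost at Q* = (D/Q*)S + (Q*/2)H = √(2DSH) ≈ $3,854.24.
Cost at Q = 2,500: (7,700/2,500)×414 + (2,500/2)×2.33 = $1,275.12 + $2,912.50 = $4,187.62.
Excess = $4,187.62 − $3,854.24 = $333.38.

Extra cost ≈ $333 per year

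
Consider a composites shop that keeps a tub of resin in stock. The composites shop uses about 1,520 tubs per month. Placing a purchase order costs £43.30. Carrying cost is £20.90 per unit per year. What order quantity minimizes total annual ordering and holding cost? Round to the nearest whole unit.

Q* ≈ 275 tubs

Annual demand D = 1,520 × 12 = 18,240.
EOQ = √(2DS / H) = √(2 × 18,240 × 43.3 / 20.9).
= √(1,579,584 / 20.9) = √75,578.1818 ≈ 274.915.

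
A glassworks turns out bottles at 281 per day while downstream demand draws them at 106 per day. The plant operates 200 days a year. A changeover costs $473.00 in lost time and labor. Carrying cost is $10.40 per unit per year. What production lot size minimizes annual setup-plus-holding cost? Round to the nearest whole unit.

Annual demand D = 106 × 200 = 21,200.
Production build-up factor (1 − d/p) = 1 − 106/281 = 0.6228.
Q* = √(2DS / (H(1 − d/p))) = √(2 × 21,200 × 473 / (10.4 × 0.6228)).
= √(20,055,200 / 6.4769) ≈ 1759.669.

Q* ≈ 1,760 bottles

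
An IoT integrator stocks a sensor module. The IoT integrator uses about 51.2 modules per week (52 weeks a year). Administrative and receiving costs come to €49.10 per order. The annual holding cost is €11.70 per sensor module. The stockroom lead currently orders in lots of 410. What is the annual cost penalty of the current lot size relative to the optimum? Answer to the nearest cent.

Annual demand D = 51.2 × 52 = 2,662.4.
EOQ = √(2DS/H) = √(2 × 2,662.4 × 49.1 / 11.7) ≈ 149.49.
Cost at Q* = (D/Q*)S + (Q*/2)H = √(2DSH) ≈ €1,748.98.
Cost at Q = 410: (2,662.4/410)×49.1 + (410/2)×11.7 = €318.84 + €2,398.50 = €2,717.34.
Excess = €2,717.34 − €1,748.98 = €968.36.

Extra cost ≈ €968.36 per year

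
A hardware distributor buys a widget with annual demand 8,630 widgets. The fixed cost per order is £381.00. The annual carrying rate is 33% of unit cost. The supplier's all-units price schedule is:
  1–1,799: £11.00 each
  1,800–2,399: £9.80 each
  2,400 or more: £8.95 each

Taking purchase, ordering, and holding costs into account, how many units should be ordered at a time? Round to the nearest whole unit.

Q* ≈ 2,400 widgets

Holding cost per unit per year at price C is H = 0.33·C.
Evaluate total cost at each tier's feasible EOQ or, if the EOQ is below the tier, at the tier's minimum quantity.
EOQ at £11.00 = 1346.0 (feasible in tier 1): TC = 8,630×£11.00 + (8,630/1346.0)×381 + (1346.0/2)×0.33×£11.00 = £99,815.81.
EOQ at £9.80 = 1426.0 < 1800, so use break Q=1800: TC = 8,630×£9.80 + (8,630/1800.0)×381 + (1800.0/2)×0.33×£9.80 = £89,311.28.
EOQ at £8.95 = 1492.2 < 2400, so use break Q=2400: TC = 8,630×£8.95 + (8,630/2400.0)×381 + (2400.0/2)×0.33×£8.95 = £82,152.71.
Lowest total cost is £82,152.71 at Q = 2400.0.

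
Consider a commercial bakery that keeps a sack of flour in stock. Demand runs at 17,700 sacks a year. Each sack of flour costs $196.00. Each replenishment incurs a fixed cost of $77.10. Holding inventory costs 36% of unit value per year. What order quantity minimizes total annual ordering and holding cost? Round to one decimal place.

Q* ≈ 196.7 sacks

Holding cost H = 0.36 × $196.00 = $70.5600 per unit per year.
EOQ = √(2DS / H) = √(2 × 17,700 × 77.1 / 70.56).
= √(2,729,340 / 70.56) = √38,681.1224 ≈ 196.675.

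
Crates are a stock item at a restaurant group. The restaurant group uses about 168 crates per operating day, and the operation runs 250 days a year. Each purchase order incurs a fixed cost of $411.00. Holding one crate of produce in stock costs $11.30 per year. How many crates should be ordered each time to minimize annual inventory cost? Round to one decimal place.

Q* ≈ 1,747.9 crates

Annual demand D = 168 × 250 = 42,000.
EOQ = √(2DS / H) = √(2 × 42,000 × 411 / 11.3).
= √(34,524,000 / 11.3) = √3,055,221.2389 ≈ 1747.919.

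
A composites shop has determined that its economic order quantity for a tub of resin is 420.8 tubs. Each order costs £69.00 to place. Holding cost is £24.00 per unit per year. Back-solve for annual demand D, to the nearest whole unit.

D ≈ 30,795 tubs per year

The basic EOQ model gives Q* = √(2DS/H); rearrange for the unknown.
From Q* = √(2DS/H): D = Q*²H / (2S) = 420.8² × 24 / (2 × 69) = 30795.242.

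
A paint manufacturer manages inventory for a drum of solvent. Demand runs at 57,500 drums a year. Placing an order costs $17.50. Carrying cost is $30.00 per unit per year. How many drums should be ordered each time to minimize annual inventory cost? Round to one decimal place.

Q* ≈ 259.0 drums

EOQ = √(2DS / H) = √(2 × 57,500 × 17.5 / 30).
= √(2,012,500 / 30) = √67,083.3333 ≈ 259.005.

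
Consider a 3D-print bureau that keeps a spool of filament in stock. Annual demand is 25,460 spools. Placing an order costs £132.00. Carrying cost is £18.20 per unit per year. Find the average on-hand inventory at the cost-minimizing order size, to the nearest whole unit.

Average inventory ≈ 304 spools

EOQ = √(2DS/H) = √(2 × 25,460 × 132 / 18.2) ≈ 607.71.
Average inventory = Q*/2 ≈ 607.71 / 2 = 303.854.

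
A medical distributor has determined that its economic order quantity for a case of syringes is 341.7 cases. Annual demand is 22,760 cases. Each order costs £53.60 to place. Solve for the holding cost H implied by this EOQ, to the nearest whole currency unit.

Squaring Q* = √(2DS/H) gives Q*² = 2DS/H.
From Q* = √(2DS/H): H = 2DS / Q*² = 2 × 22,760 × 53.6 / 341.7² = 20.8967.

H ≈ £21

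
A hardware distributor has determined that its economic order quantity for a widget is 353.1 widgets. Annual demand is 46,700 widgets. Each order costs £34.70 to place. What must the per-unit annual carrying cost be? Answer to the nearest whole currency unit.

H ≈ £26

Invert the EOQ relation Q*² = 2DS/H.
From Q* = √(2DS/H): H = 2DS / Q*² = 2 × 46,700 × 34.7 / 353.1² = 25.9945.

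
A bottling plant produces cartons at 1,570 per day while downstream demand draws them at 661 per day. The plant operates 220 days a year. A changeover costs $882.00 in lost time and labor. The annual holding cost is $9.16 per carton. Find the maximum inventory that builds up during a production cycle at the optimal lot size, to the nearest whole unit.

Annual demand D = 661 × 220 = 145,420.
Production build-up factor (1 − d/p) = 1 − 661/1,570 = 0.5790.
Q* = √(2DS / (H(1 − d/p))) = √(2 × 145,420 × 882 / (9.16 × 0.5790)).
= √(256,520,880 / 5.3035) ≈ 6954.750.
Maximum inventory = Q*(1 − d/p) = 6954.750 × 0.5790 ≈ 4026.667.

I_max ≈ 4,027 cartons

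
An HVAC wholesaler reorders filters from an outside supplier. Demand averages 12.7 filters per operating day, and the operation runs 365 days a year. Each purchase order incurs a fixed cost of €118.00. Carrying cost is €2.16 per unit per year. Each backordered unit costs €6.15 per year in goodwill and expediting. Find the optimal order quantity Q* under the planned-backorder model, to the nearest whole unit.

Q* ≈ 827 filters

Annual demand D = 12.7 × 365 = 4,635.5.
With planned backorders, Q* = √(2DS/H) · √((H+B)/B).
√(2DS/H) = √(2 × 4,635.5 × 118 / 2.16) = 711.668.
√((H+B)/B) = √((2.16+6.15)/6.15) = 1.1624.
Q* ≈ 827.257.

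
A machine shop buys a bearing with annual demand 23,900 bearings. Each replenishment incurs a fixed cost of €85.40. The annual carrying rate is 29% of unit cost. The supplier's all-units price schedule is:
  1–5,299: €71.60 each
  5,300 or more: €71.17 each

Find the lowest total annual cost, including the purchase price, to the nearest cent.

Holding cost per unit per year at price C is H = 0.29·C.
Evaluate total cost at each tier's feasible EOQ or, if the EOQ is below the tier, at the tier's minimum quantity.
EOQ at €71.60 = 443.4 (feasible in tier 1): TC = 23,900×€71.60 + (23,900/443.4)×85.4 + (443.4/2)×0.29×€71.60 = €1,720,446.58.
EOQ at €71.17 = 444.7 < 5300, so use break Q=5300: TC = 23,900×€71.17 + (23,900/5300.0)×85.4 + (5300.0/2)×0.29×€71.17 = €1,756,042.25.
Lowest total cost among the candidates is at Q = 443.4.

TC* ≈ €1,720,446.58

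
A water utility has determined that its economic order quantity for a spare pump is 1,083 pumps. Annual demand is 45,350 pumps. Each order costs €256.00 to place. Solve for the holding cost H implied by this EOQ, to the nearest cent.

Invert the EOQ relation Q*² = 2DS/H.
From Q* = √(2DS/H): H = 2DS / Q*² = 2 × 45,350 × 256 / 1,083² = 19.7966.

H ≈ €19.80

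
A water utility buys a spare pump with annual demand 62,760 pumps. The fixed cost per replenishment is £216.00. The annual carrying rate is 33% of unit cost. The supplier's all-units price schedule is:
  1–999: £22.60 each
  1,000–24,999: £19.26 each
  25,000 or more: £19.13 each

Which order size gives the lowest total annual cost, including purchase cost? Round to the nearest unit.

Holding cost per unit per year at price C is H = 0.33·C.
Evaluate total cost at each tier's feasible EOQ or, if the EOQ is below the tier, at the tier's minimum quantity.
Tier 1 (£22.60): EOQ = 1906.7 exceeds tier's upper bound 999, so this tier is dominated.
EOQ at £19.26 = 2065.4 (feasible in tier 2): TC = 62,760×£19.26 + (62,760/2065.4)×216 + (2065.4/2)×0.33×£19.26 = £1,221,884.69.
EOQ at £19.13 = 2072.4 < 25000, so use break Q=25000: TC = 62,760×£19.13 + (62,760/25000.0)×216 + (25000.0/2)×0.33×£19.13 = £1,280,052.30.
Lowest total cost is £1,221,884.69 at Q = 2065.4.

Q* ≈ 2,065 pumps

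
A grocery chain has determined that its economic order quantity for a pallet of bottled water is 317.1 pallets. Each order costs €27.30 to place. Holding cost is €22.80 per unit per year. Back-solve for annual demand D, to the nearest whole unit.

D ≈ 41,989 pallets per year

Invert the EOQ relation Q*² = 2DS/H.
From Q* = √(2DS/H): D = Q*²H / (2S) = 317.1² × 22.8 / (2 × 27.3) = 41988.918.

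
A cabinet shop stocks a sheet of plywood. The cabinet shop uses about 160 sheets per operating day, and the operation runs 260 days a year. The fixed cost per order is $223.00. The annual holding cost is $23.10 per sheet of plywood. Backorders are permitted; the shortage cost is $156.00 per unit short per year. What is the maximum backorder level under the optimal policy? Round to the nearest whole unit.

Annual demand D = 160 × 260 = 41,600.
With planned backorders, Q* = √(2DS/H) · √((H+B)/B).
√(2DS/H) = √(2 × 41,600 × 223 / 23.1) = 896.207.
√((H+B)/B) = √((23.1+156)/156) = 1.0715.
Q* ≈ 960.271.
S* = Q* · H/(H+B) = 960.271 × 23.1/179.1 ≈ 123.854.

S* ≈ 124 sheets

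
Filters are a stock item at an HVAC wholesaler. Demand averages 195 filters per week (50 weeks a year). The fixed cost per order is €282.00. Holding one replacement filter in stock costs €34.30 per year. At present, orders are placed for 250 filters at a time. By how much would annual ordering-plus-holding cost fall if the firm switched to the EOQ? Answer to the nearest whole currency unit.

Annual demand D = 195 × 50 = 9,750.
EOQ = √(2DS/H) = √(2 × 9,750 × 282 / 34.3) ≈ 400.40.
Cost at Q* = (D/Q*)S + (Q*/2)H = √(2DSH) ≈ €13,733.74.
Cost at Q = 250: (9,750/250)×282 + (250/2)×34.3 = €10,998.00 + €4,287.50 = €15,285.50.
Excess = €15,285.50 − €13,733.74 = €1,551.76.

Extra cost ≈ €1,552 per year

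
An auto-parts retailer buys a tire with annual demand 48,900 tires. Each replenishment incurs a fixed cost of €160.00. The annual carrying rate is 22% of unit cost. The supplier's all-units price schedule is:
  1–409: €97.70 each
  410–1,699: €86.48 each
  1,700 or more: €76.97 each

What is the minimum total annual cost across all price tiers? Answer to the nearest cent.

TC* ≈ €3,782,828.74

Holding cost per unit per year at price C is H = 0.22·C.
For each price level, check whether its EOQ is feasible; otherwise the best quantity at that price is the breakpoint.
Tier 1 (€97.70): EOQ = 853.2 exceeds tier's upper bound 409, so this tier is dominated.
EOQ at €86.48 = 906.9 (feasible in tier 2): TC = 48,900×€86.48 + (48,900/906.9)×160 + (906.9/2)×0.22×€86.48 = €4,246,126.35.
EOQ at €76.97 = 961.3 < 1700, so use break Q=1700: TC = 48,900×€76.97 + (48,900/1700.0)×160 + (1700.0/2)×0.22×€76.97 = €3,782,828.74.
Lowest total cost among the candidates is at Q = 1700.0.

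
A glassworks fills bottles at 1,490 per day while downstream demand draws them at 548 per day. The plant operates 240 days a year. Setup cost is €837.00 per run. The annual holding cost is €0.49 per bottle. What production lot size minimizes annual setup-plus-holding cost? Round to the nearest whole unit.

Annual demand D = 548 × 240 = 131,520.
Production build-up factor (1 − d/p) = 1 − 548/1,490 = 0.6322.
Q* = √(2DS / (H(1 − d/p))) = √(2 × 131,520 × 837 / (0.49 × 0.6322)).
= √(220,164,480 / 0.3098) ≈ 26658.964.

Q* ≈ 26,659 bottles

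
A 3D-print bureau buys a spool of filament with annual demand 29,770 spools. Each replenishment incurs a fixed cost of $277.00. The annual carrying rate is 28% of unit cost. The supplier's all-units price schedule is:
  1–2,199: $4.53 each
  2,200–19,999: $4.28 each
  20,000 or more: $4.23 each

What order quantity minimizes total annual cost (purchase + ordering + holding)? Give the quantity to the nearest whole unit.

Q* ≈ 3,710 spools

Holding cost per unit per year at price C is H = 0.28·C.
Candidates are each tier's EOQ (if it falls in that tier) and each price-break quantity.
Tier 1 ($4.53): EOQ = 3605.9 exceeds tier's upper bound 2199, so this tier is dominated.
EOQ at $4.28 = 3709.7 (feasible in tier 2): TC = 29,770×$4.28 + (29,770/3709.7)×277 + (3709.7/2)×0.28×$4.28 = $131,861.35.
EOQ at $4.23 = 3731.6 < 20000, so use break Q=20000: TC = 29,770×$4.23 + (29,770/20000.0)×277 + (20000.0/2)×0.28×$4.23 = $138,183.41.
Lowest total cost is $131,861.35 at Q = 3709.7.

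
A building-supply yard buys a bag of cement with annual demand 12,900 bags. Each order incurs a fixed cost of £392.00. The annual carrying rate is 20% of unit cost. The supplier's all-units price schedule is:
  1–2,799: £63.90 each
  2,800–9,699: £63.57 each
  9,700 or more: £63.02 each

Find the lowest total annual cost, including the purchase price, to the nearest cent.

Holding cost per unit per year at price C is H = 0.20·C.
Candidates are each tier's EOQ (if it falls in that tier) and each price-break quantity.
EOQ at £63.90 = 889.6 (feasible in tier 1): TC = 12,900×£63.90 + (12,900/889.6)×392 + (889.6/2)×0.20×£63.90 = £835,678.90.
EOQ at £63.57 = 891.9 < 2800, so use break Q=2800: TC = 12,900×£63.57 + (12,900/2800.0)×392 + (2800.0/2)×0.20×£63.57 = £839,658.60.
EOQ at £63.02 = 895.8 < 9700, so use break Q=9700: TC = 12,900×£63.02 + (12,900/9700.0)×392 + (9700.0/2)×0.20×£63.02 = £874,608.72.
Lowest total cost among the candidates is at Q = 889.6.

TC* ≈ £835,678.90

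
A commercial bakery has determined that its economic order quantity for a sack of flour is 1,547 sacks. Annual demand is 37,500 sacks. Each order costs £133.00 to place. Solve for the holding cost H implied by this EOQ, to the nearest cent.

H ≈ £4.17

The basic EOQ model gives Q* = √(2DS/H); rearrange for the unknown.
From Q* = √(2DS/H): H = 2DS / Q*² = 2 × 37,500 × 133 / 1,547² = 4.1680.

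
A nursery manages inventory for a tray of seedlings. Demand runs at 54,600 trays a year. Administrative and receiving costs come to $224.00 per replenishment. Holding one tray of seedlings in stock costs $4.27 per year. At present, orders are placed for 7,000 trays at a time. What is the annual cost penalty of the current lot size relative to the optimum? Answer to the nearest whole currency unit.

Extra cost ≈ $6,472 per year

EOQ = √(2DS/H) = √(2 × 54,600 × 224 / 4.27) ≈ 2393.43.
Cost at Q* = (D/Q*)S + (Q*/2)H = √(2DSH) ≈ $10,219.96.
Cost at Q = 7,000: (54,600/7,000)×224 + (7,000/2)×4.27 = $1,747.20 + $14,945.00 = $16,692.20.
Excess = $16,692.20 − $10,219.96 = $6,472.24.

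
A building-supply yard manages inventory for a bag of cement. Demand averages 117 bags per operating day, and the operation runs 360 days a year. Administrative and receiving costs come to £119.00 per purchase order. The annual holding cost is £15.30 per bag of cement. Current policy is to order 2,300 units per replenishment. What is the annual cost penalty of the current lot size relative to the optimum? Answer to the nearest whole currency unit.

Annual demand D = 117 × 360 = 42,120.
EOQ = √(2DS/H) = √(2 × 42,120 × 119 / 15.3) ≈ 809.44.
Cost at Q* = (D/Q*)S + (Q*/2)H = √(2DSH) ≈ £12,384.50.
Cost at Q = 2,300: (42,120/2,300)×119 + (2,300/2)×15.3 = £2,179.25 + £17,595.00 = £19,774.25.
Excess = £19,774.25 − £12,384.50 = £7,389.76.

Extra cost ≈ £7,390 per year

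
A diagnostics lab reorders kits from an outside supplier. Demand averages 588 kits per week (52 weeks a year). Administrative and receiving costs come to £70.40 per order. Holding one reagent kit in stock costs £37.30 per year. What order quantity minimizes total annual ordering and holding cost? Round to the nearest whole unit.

Annual demand D = 588 × 52 = 30,576.
EOQ = √(2DS / H) = √(2 × 30,576 × 70.4 / 37.3).
= √(4,305,100.8 / 37.3) = √115,418.252 ≈ 339.733.

Q* ≈ 340 kits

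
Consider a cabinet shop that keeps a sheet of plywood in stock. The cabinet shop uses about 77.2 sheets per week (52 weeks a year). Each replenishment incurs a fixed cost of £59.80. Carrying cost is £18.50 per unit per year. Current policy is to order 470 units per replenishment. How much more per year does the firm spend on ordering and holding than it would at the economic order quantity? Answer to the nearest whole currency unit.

Extra cost ≈ £1,878 per year

Annual demand D = 77.2 × 52 = 4,014.4.
EOQ = √(2DS/H) = √(2 × 4,014.4 × 59.8 / 18.5) ≈ 161.10.
Cost at Q* = (D/Q*)S + (Q*/2)H = √(2DSH) ≈ £2,980.31.
Cost at Q = 470: (4,014.4/470)×59.8 + (470/2)×18.5 = £510.77 + £4,347.50 = £4,858.27.
Excess = £4,858.27 − £2,980.31 = £1,877.96.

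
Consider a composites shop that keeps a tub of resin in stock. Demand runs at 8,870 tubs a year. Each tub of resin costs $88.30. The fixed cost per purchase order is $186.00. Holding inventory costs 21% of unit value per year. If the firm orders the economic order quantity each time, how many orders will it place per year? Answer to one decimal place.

N ≈ 21.0 orders per year

Holding cost H = 0.21 × $88.30 = $18.5430 per unit per year.
The optimal lot size = √(2DS/H) = √(2 × 8,870 × 186 / 18.543) ≈ 421.84.
Orders per year = D / Q* = 8,870 / 421.84 ≈ 21.027.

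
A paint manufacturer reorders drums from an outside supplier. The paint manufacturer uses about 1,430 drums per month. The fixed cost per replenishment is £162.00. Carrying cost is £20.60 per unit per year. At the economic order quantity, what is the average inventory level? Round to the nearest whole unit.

Annual demand D = 1,430 × 12 = 17,160.
The optimal lot size = √(2DS/H) = √(2 × 17,160 × 162 / 20.6) ≈ 519.51.
Average inventory = Q*/2 ≈ 519.51 / 2 = 259.757.

Average inventory ≈ 260 drums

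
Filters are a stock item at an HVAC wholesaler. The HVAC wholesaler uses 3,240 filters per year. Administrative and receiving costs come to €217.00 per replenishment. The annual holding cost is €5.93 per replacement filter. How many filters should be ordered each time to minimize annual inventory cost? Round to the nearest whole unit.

EOQ = √(2DS / H) = √(2 × 3,240 × 217 / 5.93).
= √(1,406,160 / 5.93) = √237,126.4755 ≈ 486.956.

Q* ≈ 487 filters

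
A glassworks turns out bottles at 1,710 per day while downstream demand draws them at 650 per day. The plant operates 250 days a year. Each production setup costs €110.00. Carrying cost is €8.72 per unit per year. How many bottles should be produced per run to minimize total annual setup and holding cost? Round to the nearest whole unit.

Q* ≈ 2,572 bottles

Annual demand D = 650 × 250 = 162,500.
Production build-up factor (1 − d/p) = 1 − 650/1,710 = 0.6199.
Q* = √(2DS / (H(1 − d/p))) = √(2 × 162,500 × 110 / (8.72 × 0.6199)).
= √(35,750,000 / 5.4054) ≈ 2571.727.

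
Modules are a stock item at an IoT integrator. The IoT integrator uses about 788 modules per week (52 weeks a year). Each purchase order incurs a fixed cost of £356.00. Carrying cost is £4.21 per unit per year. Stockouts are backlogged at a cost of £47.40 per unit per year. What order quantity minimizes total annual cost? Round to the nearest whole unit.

Annual demand D = 788 × 52 = 40,976.
With planned backorders, Q* = √(2DS/H) · √((H+B)/B).
√(2DS/H) = √(2 × 40,976 × 356 / 4.21) = 2632.472.
√((H+B)/B) = √((4.21+47.4)/47.4) = 1.0435.
Q* ≈ 2746.891.

Q* ≈ 2,747 modules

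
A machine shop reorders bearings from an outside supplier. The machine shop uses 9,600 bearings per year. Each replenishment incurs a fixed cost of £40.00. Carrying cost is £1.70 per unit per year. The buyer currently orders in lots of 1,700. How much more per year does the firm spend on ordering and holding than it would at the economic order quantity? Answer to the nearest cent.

Extra cost ≈ £528.25 per year

EOQ = √(2DS/H) = √(2 × 9,600 × 40 / 1.7) ≈ 672.13.
Cost at Q* = (D/Q*)S + (Q*/2)H = √(2DSH) ≈ £1,142.63.
Cost at Q = 1,700: (9,600/1,700)×40 + (1,700/2)×1.7 = £225.88 + £1,445.00 = £1,670.88.
Excess = £1,670.88 − £1,142.63 = £528.25.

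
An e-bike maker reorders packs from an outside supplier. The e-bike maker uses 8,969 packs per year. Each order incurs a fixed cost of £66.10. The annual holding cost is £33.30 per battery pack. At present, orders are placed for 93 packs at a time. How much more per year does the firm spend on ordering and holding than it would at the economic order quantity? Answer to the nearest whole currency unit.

EOQ = √(2DS/H) = √(2 × 8,969 × 66.1 / 33.3) ≈ 188.70.
Cost at Q* = (D/Q*)S + (Q*/2)H = √(2DSH) ≈ £6,283.62.
Cost at Q = 93: (8,969/93)×66.1 + (93/2)×33.3 = £6,374.74 + £1,548.45 = £7,923.19.
Excess = £7,923.19 − £6,283.62 = £1,639.57.

Extra cost ≈ £1,640 per year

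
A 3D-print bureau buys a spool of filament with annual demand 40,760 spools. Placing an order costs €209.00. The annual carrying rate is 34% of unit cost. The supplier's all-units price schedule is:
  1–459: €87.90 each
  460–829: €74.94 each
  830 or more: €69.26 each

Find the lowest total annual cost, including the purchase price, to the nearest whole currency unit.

Holding cost per unit per year at price C is H = 0.34·C.
Evaluate total cost at each tier's feasible EOQ or, if the EOQ is below the tier, at the tier's minimum quantity.
Tier 1 (€87.90): EOQ = 755.0 exceeds tier's upper bound 459, so this tier is dominated.
EOQ at €74.94 = 817.7 (feasible in tier 2): TC = 40,760×€74.94 + (40,760/817.7)×209 + (817.7/2)×0.34×€74.94 = €3,075,389.79.
EOQ at €69.26 = 850.6 (feasible in tier 3): TC = 40,760×€69.26 + (40,760/850.6)×209 + (850.6/2)×0.34×€69.26 = €2,843,067.83.
Lowest total cost among the candidates is at Q = 850.6.

TC* ≈ €2,843,068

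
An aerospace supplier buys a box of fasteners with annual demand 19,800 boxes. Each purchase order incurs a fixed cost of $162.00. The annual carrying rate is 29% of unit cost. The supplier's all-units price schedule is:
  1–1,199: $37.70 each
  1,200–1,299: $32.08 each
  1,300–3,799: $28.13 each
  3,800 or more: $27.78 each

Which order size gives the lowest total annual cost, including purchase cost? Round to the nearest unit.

Holding cost per unit per year at price C is H = 0.29·C.
Evaluate total cost at each tier's feasible EOQ or, if the EOQ is below the tier, at the tier's minimum quantity.
EOQ at $37.70 = 766.0 (feasible in tier 1): TC = 19,800×$37.70 + (19,800/766.0)×162 + (766.0/2)×0.29×$37.70 = $754,834.81.
EOQ at $32.08 = 830.4 < 1200, so use break Q=1200: TC = 19,800×$32.08 + (19,800/1200.0)×162 + (1200.0/2)×0.29×$32.08 = $643,438.92.
EOQ at $28.13 = 886.8 < 1300, so use break Q=1300: TC = 19,800×$28.13 + (19,800/1300.0)×162 + (1300.0/2)×0.29×$28.13 = $564,743.89.
EOQ at $27.78 = 892.4 < 3800, so use break Q=3800: TC = 19,800×$27.78 + (19,800/3800.0)×162 + (3800.0/2)×0.29×$27.78 = $566,194.89.
Lowest total cost is $564,743.89 at Q = 1300.0.

Q* ≈ 1,300 boxes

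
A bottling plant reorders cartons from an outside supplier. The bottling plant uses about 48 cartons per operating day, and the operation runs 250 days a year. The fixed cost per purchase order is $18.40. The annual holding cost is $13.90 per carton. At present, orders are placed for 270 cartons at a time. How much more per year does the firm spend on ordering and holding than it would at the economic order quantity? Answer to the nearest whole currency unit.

Extra cost ≈ $217 per year

Annual demand D = 48 × 250 = 12,000.
EOQ = √(2DS/H) = √(2 × 12,000 × 18.4 / 13.9) ≈ 178.24.
Cost at Q* = (D/Q*)S + (Q*/2)H = √(2DSH) ≈ $2,477.55.
Cost at Q = 270: (12,000/270)×18.4 + (270/2)×13.9 = $817.78 + $1,876.50 = $2,694.28.
Excess = $2,694.28 − $2,477.55 = $216.73.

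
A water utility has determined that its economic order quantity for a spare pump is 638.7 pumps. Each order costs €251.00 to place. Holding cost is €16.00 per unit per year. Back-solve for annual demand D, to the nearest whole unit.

D ≈ 13,002 pumps per year

The basic EOQ model gives Q* = √(2DS/H); rearrange for the unknown.
From Q* = √(2DS/H): D = Q*²H / (2S) = 638.7² × 16 / (2 × 251) = 13001.998.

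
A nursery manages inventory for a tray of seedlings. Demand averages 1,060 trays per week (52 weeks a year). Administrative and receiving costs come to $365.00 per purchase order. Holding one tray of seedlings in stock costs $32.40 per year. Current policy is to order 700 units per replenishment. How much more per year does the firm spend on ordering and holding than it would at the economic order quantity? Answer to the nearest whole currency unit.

Annual demand D = 1,060 × 52 = 55,120.
EOQ = √(2DS/H) = √(2 × 55,120 × 365 / 32.4) ≈ 1114.41.
Cost at Q* = (D/Q*)S + (Q*/2)H = √(2DSH) ≈ $36,106.76.
Cost at Q = 700: (55,120/700)×365 + (700/2)×32.4 = $28,741.14 + $11,340.00 = $40,081.14.
Excess = $40,081.14 − $36,106.76 = $3,974.38.

Extra cost ≈ $3,974 per year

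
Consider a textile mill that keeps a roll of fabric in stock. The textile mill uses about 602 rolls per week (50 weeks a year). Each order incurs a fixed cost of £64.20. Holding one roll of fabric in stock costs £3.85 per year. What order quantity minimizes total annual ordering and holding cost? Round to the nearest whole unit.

Annual demand D = 602 × 50 = 30,100.
EOQ = √(2DS / H) = √(2 × 30,100 × 64.2 / 3.85).
= √(3,864,840 / 3.85) = √1,003,854.5455 ≈ 1001.925.

Q* ≈ 1,002 rolls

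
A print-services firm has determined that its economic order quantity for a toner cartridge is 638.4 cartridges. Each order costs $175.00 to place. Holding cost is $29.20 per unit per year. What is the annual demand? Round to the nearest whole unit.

Invert the EOQ relation Q*² = 2DS/H.
From Q* = √(2DS/H): D = Q*²H / (2S) = 638.4² × 29.2 / (2 × 175) = 34001.695.

D ≈ 34,002 cartridges per year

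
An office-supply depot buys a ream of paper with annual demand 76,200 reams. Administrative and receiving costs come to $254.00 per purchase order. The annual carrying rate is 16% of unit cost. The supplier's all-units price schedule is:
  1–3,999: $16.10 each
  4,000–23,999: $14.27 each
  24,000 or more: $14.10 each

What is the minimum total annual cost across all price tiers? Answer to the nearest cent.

TC* ≈ $1,096,775.16

Holding cost per unit per year at price C is H = 0.16·C.
Candidates are each tier's EOQ (if it falls in that tier) and each price-break quantity.
EOQ at $16.10 = 3876.5 (feasible in tier 1): TC = 76,200×$16.10 + (76,200/3876.5)×254 + (3876.5/2)×0.16×$16.10 = $1,236,805.79.
EOQ at $14.27 = 4117.5 (feasible in tier 2): TC = 76,200×$14.27 + (76,200/4117.5)×254 + (4117.5/2)×0.16×$14.27 = $1,096,775.16.
EOQ at $14.10 = 4142.3 < 24000, so use break Q=24000: TC = 76,200×$14.10 + (76,200/24000.0)×254 + (24000.0/2)×0.16×$14.10 = $1,102,298.45.
Lowest total cost among the candidates is at Q = 4117.5.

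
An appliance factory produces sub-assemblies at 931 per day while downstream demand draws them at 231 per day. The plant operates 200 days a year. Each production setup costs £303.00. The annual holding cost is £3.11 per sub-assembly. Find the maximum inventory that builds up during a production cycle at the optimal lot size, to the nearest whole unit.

I_max ≈ 2,602 sub-assemblies

Annual demand D = 231 × 200 = 46,200.
Production build-up factor (1 − d/p) = 1 − 231/931 = 0.7519.
Q* = √(2DS / (H(1 − d/p))) = √(2 × 46,200 × 303 / (3.11 × 0.7519)).
= √(27,997,200 / 2.3383) ≈ 3460.214.
Maximum inventory = Q*(1 − d/p) = 3460.214 × 0.7519 ≈ 2601.664.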